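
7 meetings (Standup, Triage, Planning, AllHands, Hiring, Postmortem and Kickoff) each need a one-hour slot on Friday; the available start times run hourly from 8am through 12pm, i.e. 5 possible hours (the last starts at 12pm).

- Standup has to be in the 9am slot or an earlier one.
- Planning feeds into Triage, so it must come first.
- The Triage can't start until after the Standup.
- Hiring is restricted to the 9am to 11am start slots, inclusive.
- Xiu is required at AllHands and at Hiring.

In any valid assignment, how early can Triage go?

9am

Precedence pushes Triage to at least 9am.
Triage at 9am is achievable: Standup -> 8am, Triage -> 9am, AllHands -> 8am, Postmortem -> 8am, Kickoff -> 8am, Hiring -> 9am, Planning -> 8am.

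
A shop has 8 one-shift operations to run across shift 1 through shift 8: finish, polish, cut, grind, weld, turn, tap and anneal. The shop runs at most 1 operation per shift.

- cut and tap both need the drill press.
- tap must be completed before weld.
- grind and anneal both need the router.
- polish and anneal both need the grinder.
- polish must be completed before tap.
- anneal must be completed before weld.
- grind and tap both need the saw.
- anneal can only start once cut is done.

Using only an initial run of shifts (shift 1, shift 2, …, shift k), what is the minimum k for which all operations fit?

8

The precedence chain requires at least 3 distinct shifts.
With at most 1 per shift and 8 operations, at least 8 shifts are needed.
8 works (last occupied shift: shift 8): for example polish=shift 1; weld=shift 5; anneal=shift 4; tap=shift 2; grind=shift 7; finish=shift 6; cut=shift 3; turn=shift 8.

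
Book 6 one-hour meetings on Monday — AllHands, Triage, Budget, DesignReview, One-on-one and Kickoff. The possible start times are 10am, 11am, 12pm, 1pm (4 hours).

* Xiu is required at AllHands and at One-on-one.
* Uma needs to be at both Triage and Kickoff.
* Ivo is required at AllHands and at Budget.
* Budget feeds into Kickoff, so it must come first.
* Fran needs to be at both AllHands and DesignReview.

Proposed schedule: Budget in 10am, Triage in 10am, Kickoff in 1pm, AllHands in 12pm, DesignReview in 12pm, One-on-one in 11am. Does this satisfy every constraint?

Fran needs to be at both AllHands and DesignReview — violated.
Ivo is required at AllHands and at Budget — holds.
Xiu is required at AllHands and at One-on-one — holds.
Budget feeds into Kickoff, so it must come first — holds.
Uma needs to be at both Triage and Kickoff — holds.

No. Fran needs to be at both AllHands and DesignReview is not satisfied.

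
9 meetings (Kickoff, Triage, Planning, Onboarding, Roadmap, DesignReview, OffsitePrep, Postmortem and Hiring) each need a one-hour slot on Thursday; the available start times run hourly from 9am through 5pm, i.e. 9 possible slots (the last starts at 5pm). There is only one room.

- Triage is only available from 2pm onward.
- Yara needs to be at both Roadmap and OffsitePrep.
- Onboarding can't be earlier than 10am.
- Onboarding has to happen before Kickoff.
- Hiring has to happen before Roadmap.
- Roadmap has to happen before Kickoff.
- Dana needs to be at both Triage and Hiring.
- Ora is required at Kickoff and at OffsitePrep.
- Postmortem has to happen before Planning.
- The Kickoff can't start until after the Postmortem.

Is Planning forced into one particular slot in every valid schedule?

No

Planning can be 10am (e.g. OffsitePrep=5pm, Roadmap=1pm, Triage=2pm, Planning=10am, Hiring=12pm, DesignReview=4pm, Onboarding=11am, Kickoff=3pm, Postmortem=9am) or 11am (e.g. Onboarding -> 10am, Kickoff -> 3pm, DesignReview -> 4pm, Hiring -> 12pm, Triage -> 2pm, Planning -> 11am, Roadmap -> 1pm, Postmortem -> 9am, OffsitePrep -> 5pm).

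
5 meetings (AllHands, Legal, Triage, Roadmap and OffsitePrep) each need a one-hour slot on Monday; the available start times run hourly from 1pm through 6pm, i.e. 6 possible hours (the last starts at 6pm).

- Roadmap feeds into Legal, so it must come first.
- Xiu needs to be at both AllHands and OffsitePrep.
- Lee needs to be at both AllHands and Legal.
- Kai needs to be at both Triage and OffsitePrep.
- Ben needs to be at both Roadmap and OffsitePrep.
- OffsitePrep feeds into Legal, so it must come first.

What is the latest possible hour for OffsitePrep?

Downstream work caps OffsitePrep at 5pm.
OffsitePrep at 5pm is achievable: Roadmap=1pm, Triage=1pm, Legal=6pm, AllHands=1pm, OffsitePrep=5pm.

5pm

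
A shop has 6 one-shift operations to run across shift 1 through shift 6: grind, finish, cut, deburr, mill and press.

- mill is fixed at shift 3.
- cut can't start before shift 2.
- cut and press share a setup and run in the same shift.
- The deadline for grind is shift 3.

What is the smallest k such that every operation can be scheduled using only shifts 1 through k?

3 shifts

mill can't be placed before shift 3, so the schedule must run through at least shift 3.
3 works (last occupied shift: shift 3): for example finish -> shift 1; grind -> shift 1; cut -> shift 2; deburr -> shift 1; mill -> shift 3; press -> shift 2.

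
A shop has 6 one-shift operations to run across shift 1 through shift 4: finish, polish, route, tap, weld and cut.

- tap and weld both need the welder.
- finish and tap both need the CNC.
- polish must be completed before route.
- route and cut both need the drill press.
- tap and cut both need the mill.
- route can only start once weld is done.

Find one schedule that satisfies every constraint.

weld=shift 1, route=shift 2, polish=shift 1, finish=shift 1, cut=shift 1, tap=shift 2

Checking: polish(shift 1) before route(shift 2); weld(shift 1) before route(shift 2); tap(shift 2) != weld(shift 1); finish(shift 1) != tap(shift 2); tap(shift 2) != cut(shift 1); route(shift 2) != cut(shift 1).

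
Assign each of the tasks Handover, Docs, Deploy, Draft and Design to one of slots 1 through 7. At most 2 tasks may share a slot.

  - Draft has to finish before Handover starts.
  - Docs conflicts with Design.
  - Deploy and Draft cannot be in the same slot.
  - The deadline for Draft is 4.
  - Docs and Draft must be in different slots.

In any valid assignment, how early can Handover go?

Precedence pushes Handover to at least 2.
Handover at 2 is achievable: Handover -> 2, Deploy -> 3, Draft -> 1, Docs -> 2, Design -> 1.

2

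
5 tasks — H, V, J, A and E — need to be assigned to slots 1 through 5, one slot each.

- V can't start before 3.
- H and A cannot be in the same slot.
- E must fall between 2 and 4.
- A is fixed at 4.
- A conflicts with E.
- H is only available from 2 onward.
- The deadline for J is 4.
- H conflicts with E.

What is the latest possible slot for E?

3

E is available from 2; E's own window allows nothing later than 4.
E at 3 is achievable: H in 2; J in 1; A in 4; V in 3; E in 3.
Nothing later works — the conflict constraints rule out every slot after 3.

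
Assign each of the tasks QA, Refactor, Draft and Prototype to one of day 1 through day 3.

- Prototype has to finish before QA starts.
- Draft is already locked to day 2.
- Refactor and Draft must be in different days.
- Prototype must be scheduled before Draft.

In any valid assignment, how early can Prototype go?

day 1

Downstream work caps Prototype at day 1.
Prototype at day 1 is achievable: Refactor in day 1; QA in day 2; Draft in day 2; Prototype in day 1.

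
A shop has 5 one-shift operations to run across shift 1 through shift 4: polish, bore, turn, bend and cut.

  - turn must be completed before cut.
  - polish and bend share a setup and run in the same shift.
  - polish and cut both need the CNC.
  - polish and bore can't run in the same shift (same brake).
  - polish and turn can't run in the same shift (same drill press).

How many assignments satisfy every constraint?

36

Splitting on polish: it can be shift 1 (9), shift 2 (9), shift 3 (9), shift 4 (9). Listing each branch's schedules as (bore, turn, bend, cut) by shift number:
polish=shift 1: (2,2,1,3) (2,2,1,4) (2,3,1,4) (3,2,1,3) (3,2,1,4) (3,3,1,4) (4,2,1,3) (4,2,1,4) (4,3,1,4) — 9.
polish=shift 2: (1,1,2,3) (1,1,2,4) (1,3,2,4) (3,1,2,3) (3,1,2,4) (3,3,2,4) (4,1,2,3) (4,1,2,4) (4,3,2,4) — 9.
polish=shift 3: (1,1,3,2) (1,1,3,4) (1,2,3,4) (2,1,3,2) (2,1,3,4) (2,2,3,4) (4,1,3,2) (4,1,3,4) (4,2,3,4) — 9.
polish=shift 4: (1,1,4,2) (1,1,4,3) (1,2,4,3) (2,1,4,2) (2,1,4,3) (2,2,4,3) (3,1,4,2) (3,1,4,3) (3,2,4,3) — 9.
Summing: 9 + 9 + 9 + 9 = 36.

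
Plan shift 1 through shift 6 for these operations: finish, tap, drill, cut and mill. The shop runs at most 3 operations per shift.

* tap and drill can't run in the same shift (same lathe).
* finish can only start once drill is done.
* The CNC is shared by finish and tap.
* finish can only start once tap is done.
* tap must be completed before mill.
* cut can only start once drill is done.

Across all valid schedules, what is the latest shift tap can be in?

shift 5

Downstream work caps tap at shift 5.
tap at shift 5 is achievable: tap -> shift 5, cut -> shift 2, drill -> shift 1, finish -> shift 6, mill -> shift 6.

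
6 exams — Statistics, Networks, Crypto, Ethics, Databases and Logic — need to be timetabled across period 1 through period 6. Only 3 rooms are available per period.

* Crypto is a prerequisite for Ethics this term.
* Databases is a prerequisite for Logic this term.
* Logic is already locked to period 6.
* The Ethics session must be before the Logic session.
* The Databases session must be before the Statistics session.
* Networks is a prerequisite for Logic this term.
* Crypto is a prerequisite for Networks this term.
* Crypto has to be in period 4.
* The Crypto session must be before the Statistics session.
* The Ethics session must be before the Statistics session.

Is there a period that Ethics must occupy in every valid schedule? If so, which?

period 5

Crypto is fixed at period 4 and must come before Ethics, so Ethics is at least period 5.
Logic is fixed at period 6 and must come after Ethics, so Ethics is at most period 5.
So Ethics must be period 5.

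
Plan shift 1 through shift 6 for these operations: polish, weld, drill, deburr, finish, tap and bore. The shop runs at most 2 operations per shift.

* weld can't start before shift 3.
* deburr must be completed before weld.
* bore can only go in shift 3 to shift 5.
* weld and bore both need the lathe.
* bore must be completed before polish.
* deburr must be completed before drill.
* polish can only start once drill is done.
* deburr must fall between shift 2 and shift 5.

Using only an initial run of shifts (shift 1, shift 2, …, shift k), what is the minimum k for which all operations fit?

4 shifts

The precedence chain requires at least 3 distinct shifts.
With at most 2 per shift and 7 operations, at least 4 shifts are needed.
Propagating the time windows through the other constraints, polish can't land before shift 4, so the schedule must run through at least shift 4.
4 works (last occupied shift: shift 4): for example polish in shift 4; finish in shift 1; drill in shift 3; tap in shift 1; deburr in shift 2; weld in shift 4; bore in shift 3.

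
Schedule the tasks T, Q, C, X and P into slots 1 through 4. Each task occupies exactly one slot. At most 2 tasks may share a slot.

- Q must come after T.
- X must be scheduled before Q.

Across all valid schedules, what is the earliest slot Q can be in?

Precedence pushes Q to at least 2.
Q at 2 is achievable: T -> 1; P -> 3; Q -> 2; X -> 1; C -> 2.

2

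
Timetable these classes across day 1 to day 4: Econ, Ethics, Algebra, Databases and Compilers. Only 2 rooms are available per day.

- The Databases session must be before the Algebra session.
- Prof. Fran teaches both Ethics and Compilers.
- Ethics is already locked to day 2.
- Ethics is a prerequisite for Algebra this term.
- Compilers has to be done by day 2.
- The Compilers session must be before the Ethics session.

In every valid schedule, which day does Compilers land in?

Compilers's window is day 1–day 2.
Ethics is fixed at day 2, and Compilers can't share a day with Ethics.
So Compilers must be day 1.

day 1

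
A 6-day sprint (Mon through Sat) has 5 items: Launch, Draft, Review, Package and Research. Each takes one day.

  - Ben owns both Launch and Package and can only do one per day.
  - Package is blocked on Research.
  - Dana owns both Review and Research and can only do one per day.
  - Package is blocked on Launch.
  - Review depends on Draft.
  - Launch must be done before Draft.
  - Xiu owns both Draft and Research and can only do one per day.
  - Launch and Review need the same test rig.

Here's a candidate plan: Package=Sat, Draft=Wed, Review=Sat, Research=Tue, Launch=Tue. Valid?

Launch and Review need the same test rig — holds.
Package is blocked on Research — holds.
Xiu owns both Draft and Research and can only do one per day — holds.
Dana owns both Review and Research and can only do one per day — holds.
Ben owns both Launch and Package and can only do one per day — holds.
Review depends on Draft — holds.
Package is blocked on Launch — holds.
Launch must be done before Draft — holds.

Yes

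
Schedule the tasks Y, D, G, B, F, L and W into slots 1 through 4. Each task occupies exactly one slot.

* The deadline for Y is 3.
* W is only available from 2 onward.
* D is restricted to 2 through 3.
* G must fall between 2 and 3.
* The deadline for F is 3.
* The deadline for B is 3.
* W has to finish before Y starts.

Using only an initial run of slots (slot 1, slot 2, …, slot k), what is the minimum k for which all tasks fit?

3 slots

The precedence chain requires at least 2 distinct slots.
Propagating the time windows through the other constraints, Y can't land before 3, so the schedule must run through at least slot 3.
3 works (last occupied slot: 3): for example B=1; G=2; W=2; D=2; Y=3; F=1; L=1.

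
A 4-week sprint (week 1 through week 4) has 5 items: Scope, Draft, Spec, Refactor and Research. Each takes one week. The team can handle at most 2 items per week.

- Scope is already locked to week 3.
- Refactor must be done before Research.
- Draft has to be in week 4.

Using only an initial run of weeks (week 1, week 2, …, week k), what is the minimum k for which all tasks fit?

The precedence chain requires at least 2 distinct weeks.
With at most 2 per week and 5 tasks, at least 3 weeks are needed.
Draft can't be placed before week 4, so the schedule must run through at least week 4.
4 works (last occupied week: week 4): for example Draft=week 4, Research=week 2, Scope=week 3, Refactor=week 1, Spec=week 1.

4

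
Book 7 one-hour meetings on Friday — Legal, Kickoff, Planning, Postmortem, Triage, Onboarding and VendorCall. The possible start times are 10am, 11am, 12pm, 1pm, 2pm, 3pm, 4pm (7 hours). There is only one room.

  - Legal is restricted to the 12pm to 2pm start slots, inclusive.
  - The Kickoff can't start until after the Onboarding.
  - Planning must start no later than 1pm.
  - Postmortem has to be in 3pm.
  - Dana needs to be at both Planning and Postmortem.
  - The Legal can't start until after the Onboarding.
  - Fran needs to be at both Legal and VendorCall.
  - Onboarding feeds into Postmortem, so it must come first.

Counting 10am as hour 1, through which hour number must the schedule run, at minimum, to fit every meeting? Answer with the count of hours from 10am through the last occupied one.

The precedence chain requires at least 2 distinct hours.
With at most 1 per hour and 7 meetings, at least 7 hours are needed.
Postmortem can't be placed before 3pm — that is hour 6 counting from 10am — so the schedule must run through at least 6 hours.
7 works (last occupied hour: 4pm): for example Planning -> 10am; Postmortem -> 3pm; Kickoff -> 1pm; Legal -> 12pm; Triage -> 2pm; VendorCall -> 4pm; Onboarding -> 11am.

7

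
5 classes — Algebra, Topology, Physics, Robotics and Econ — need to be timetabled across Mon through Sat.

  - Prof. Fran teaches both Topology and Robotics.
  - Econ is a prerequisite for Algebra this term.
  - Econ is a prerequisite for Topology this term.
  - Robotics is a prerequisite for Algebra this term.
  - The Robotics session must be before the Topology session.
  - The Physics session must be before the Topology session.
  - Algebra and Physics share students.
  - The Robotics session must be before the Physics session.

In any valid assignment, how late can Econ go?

Downstream work caps Econ at Fri.
Econ at Fri is achievable: Econ in Fri, Robotics in Mon, Algebra in Sat, Topology in Sat, Physics in Tue.

Fri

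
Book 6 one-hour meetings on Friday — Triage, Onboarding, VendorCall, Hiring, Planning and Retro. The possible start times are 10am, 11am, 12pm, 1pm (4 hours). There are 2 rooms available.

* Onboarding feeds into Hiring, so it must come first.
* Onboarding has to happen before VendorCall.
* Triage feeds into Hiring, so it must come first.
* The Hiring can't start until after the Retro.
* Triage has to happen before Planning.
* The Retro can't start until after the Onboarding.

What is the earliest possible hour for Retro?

11am

Precedence pushes Retro to at least 11am; downstream work caps Retro at 12pm.
Retro at 11am is achievable: VendorCall=11am, Triage=10am, Hiring=12pm, Onboarding=10am, Retro=11am, Planning=12pm.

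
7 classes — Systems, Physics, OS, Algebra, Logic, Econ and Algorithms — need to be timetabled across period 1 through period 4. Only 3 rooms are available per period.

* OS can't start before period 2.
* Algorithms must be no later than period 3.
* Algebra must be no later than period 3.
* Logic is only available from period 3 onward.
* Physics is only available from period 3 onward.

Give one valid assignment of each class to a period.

Systems -> period 1, Logic -> period 3, Algebra -> period 1, Physics -> period 3, Algorithms -> period 1, OS -> period 2, Econ -> period 2

Checking: Algorithms=period 1 in [period 1,period 3]; Algebra=period 1 in [period 1,period 3]; Physics=period 3 in [period 3,period 4]; OS=period 2 in [period 2,period 4]; Logic=period 3 in [period 3,period 4]; max 3 per period (cap 3).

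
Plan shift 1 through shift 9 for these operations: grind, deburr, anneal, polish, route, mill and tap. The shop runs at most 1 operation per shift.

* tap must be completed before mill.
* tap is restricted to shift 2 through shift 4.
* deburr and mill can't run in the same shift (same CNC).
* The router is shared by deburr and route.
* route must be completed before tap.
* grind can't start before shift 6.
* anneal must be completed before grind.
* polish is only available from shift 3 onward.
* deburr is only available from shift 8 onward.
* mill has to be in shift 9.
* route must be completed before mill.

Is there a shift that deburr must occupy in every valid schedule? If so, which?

shift 8

deburr's window is shift 8–shift 9.
mill is fixed at shift 9, and deburr can't share a shift with mill.
So deburr must be shift 8.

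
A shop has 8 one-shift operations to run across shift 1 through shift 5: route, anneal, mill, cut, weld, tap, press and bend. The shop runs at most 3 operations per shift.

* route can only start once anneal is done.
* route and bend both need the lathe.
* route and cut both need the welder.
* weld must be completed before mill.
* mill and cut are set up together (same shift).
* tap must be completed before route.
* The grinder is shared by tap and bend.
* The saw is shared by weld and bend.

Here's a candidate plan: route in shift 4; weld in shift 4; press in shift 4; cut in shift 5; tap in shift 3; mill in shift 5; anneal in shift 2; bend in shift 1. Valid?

mill and cut are set up together (same shift) — holds.
The saw is shared by weld and bend — holds.
route and bend both need the lathe — holds.
weld must be completed before mill — holds.
tap must be completed before route — holds.
The shop runs at most 3 operations per shift — holds.
route can only start once anneal is done — holds.
The grinder is shared by tap and bend — holds.
route and cut both need the welder — holds.

Yes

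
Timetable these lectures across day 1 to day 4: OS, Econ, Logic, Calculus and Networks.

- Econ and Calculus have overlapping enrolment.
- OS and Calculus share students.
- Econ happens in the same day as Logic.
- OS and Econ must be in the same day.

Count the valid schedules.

48

Splitting on OS: it can be day 1 (12), day 2 (12), day 3 (12), day 4 (12). Listing each branch's schedules as (Econ, Logic, Calculus, Networks) by day number:
OS=day 1: (1,1,2,1) (1,1,2,2) (1,1,2,3) (1,1,2,4) (1,1,3,1) (1,1,3,2) (1,1,3,3) (1,1,3,4) (1,1,4,1) (1,1,4,2) (1,1,4,3) (1,1,4,4) — 12.
OS=day 2: (2,2,1,1) (2,2,1,2) (2,2,1,3) (2,2,1,4) (2,2,3,1) (2,2,3,2) (2,2,3,3) (2,2,3,4) (2,2,4,1) (2,2,4,2) (2,2,4,3) (2,2,4,4) — 12.
OS=day 3: (3,3,1,1) (3,3,1,2) (3,3,1,3) (3,3,1,4) (3,3,2,1) (3,3,2,2) (3,3,2,3) (3,3,2,4) (3,3,4,1) (3,3,4,2) (3,3,4,3) (3,3,4,4) — 12.
OS=day 4: (4,4,1,1) (4,4,1,2) (4,4,1,3) (4,4,1,4) (4,4,2,1) (4,4,2,2) (4,4,2,3) (4,4,2,4) (4,4,3,1) (4,4,3,2) (4,4,3,3) (4,4,3,4) — 12.
Summing: 12 + 12 + 12 + 12 = 48.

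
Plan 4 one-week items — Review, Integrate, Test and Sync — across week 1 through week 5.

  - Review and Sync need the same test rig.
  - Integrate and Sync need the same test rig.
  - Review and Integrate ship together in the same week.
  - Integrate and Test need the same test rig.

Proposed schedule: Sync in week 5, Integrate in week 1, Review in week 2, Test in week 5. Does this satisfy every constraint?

Integrate and Test need the same test rig — holds.
Integrate and Sync need the same test rig — holds.
Review and Integrate ship together in the same week — violated.
Review and Sync need the same test rig — holds.

Invalid. Review and Integrate ship together in the same week.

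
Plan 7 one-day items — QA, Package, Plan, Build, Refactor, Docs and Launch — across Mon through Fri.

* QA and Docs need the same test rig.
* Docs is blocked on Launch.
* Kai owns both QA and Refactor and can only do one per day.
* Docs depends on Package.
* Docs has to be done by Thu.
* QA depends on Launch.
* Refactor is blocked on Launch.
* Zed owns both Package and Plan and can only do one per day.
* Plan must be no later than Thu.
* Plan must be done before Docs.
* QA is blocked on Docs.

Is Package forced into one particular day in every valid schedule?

Package can be Mon (e.g. Refactor -> Tue; Build -> Mon; Launch -> Mon; Plan -> Tue; Package -> Mon; Docs -> Wed; QA -> Thu) or Tue (e.g. Refactor in Tue, Launch in Mon, Build in Mon, Docs in Wed, Plan in Mon, Package in Tue, QA in Thu).

No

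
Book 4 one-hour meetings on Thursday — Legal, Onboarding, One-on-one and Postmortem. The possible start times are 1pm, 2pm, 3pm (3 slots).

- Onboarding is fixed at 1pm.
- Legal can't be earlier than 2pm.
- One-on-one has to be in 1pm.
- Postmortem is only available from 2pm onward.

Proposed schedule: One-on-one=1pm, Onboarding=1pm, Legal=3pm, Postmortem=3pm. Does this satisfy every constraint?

Yes, all constraints hold

Onboarding is fixed at 1pm — holds.
One-on-one has to be in 1pm — holds.
Legal can't be earlier than 2pm — holds.
Postmortem is only available from 2pm onward — holds.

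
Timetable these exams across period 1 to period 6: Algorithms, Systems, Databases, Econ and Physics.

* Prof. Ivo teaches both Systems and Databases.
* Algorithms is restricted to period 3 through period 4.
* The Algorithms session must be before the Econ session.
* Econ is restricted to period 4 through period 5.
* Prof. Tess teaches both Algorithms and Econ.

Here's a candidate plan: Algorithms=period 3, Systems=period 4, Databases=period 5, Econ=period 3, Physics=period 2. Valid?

The Algorithms session must be before the Econ session — violated.
Econ is restricted to period 4 through period 5 — violated.
Prof. Tess teaches both Algorithms and Econ — violated.
Algorithms is restricted to period 3 through period 4 — holds.
Prof. Ivo teaches both Systems and Databases — holds.

No — it violates: Prof. Tess teaches both Algorithms and Econ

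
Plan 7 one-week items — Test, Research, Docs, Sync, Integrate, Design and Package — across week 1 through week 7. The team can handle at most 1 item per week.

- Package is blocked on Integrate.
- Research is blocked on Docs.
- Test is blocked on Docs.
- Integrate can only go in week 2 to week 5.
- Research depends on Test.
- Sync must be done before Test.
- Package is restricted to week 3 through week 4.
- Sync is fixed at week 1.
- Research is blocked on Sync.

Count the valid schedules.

Splitting on Test: it can be week 5 (6), week 6 (6). Listing each branch's schedules as (Research, Docs, Sync, Integrate, Design, Package) by week number:
Test=week 5: (6,2,1,3,7,4) (6,3,1,2,7,4) (6,4,1,2,7,3) (7,2,1,3,6,4) (7,3,1,2,6,4) (7,4,1,2,6,3) — 6.
Test=week 6: (7,2,1,3,5,4) (7,3,1,2,5,4) (7,4,1,2,5,3) (7,5,1,2,3,4) (7,5,1,2,4,3) (7,5,1,3,2,4) — 6.
Summing: 6 + 6 = 12.

12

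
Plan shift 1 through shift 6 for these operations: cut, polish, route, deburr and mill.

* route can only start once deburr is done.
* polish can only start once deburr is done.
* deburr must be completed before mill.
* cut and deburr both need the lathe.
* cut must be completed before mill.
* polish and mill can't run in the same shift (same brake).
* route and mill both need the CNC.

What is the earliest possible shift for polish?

Precedence pushes polish to at least shift 2.
polish at shift 2 is achievable: deburr -> shift 1; cut -> shift 2; mill -> shift 3; route -> shift 2; polish -> shift 2.

shift 2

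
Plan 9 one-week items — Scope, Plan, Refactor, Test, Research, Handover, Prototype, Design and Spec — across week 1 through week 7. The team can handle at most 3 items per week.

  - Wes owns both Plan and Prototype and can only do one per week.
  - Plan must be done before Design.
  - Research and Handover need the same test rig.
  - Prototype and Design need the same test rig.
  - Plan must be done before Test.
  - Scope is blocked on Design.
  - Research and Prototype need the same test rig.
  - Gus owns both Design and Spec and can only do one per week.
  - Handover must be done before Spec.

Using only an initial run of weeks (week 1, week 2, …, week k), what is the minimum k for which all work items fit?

3 weeks

The precedence chain requires at least 3 distinct weeks.
With at most 3 per week and 9 work items, at least 3 weeks are needed.
3 works (last occupied week: week 3): for example Prototype in week 3; Design in week 2; Scope in week 3; Handover in week 1; Research in week 2; Refactor in week 1; Plan in week 1; Spec in week 3; Test in week 2.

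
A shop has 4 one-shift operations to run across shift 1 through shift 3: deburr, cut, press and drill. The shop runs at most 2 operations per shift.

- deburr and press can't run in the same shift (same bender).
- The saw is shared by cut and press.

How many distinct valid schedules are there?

30

Splitting on deburr: it can be shift 1 (10), shift 2 (10), shift 3 (10). Listing each branch's schedules as (cut, press, drill) by shift number:
deburr=shift 1: (1,2,2) (1,2,3) (1,3,2) (1,3,3) (2,3,1) (2,3,2) (2,3,3) (3,2,1) (3,2,2) (3,2,3) — 10.
deburr=shift 2: (1,3,1) (1,3,2) (1,3,3) (2,1,1) (2,1,3) (2,3,1) (2,3,3) (3,1,1) (3,1,2) (3,1,3) — 10.
deburr=shift 3: (1,2,1) (1,2,2) (1,2,3) (2,1,1) (2,1,2) (2,1,3) (3,1,1) (3,1,2) (3,2,1) (3,2,2) — 10.
Summing: 10 + 10 + 10 = 30.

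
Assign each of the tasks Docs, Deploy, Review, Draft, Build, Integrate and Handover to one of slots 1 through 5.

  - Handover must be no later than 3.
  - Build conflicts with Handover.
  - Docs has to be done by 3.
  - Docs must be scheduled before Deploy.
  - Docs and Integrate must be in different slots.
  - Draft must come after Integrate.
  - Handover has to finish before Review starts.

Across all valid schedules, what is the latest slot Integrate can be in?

Downstream work caps Integrate at 4.
Integrate at 4 is achievable: Draft -> 5; Deploy -> 2; Review -> 2; Docs -> 1; Handover -> 1; Build -> 2; Integrate -> 4.

4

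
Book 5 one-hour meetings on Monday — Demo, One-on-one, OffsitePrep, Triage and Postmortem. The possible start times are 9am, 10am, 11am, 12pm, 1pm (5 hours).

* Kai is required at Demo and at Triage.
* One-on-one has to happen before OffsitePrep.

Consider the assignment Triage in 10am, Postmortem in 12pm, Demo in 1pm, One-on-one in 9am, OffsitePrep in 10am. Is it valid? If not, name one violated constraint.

One-on-one has to happen before OffsitePrep — holds.
Kai is required at Demo and at Triage — holds.

Yes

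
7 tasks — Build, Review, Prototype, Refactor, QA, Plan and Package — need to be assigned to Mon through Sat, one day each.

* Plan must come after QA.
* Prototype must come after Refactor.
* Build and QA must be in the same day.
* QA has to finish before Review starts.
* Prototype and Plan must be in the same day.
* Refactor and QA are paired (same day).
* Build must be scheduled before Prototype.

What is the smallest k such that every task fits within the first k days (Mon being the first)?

2 days

The precedence chain requires at least 2 distinct days.
2 works (last occupied day: Tue): for example Prototype=Tue; Build=Mon; Refactor=Mon; QA=Mon; Plan=Tue; Review=Tue; Package=Mon.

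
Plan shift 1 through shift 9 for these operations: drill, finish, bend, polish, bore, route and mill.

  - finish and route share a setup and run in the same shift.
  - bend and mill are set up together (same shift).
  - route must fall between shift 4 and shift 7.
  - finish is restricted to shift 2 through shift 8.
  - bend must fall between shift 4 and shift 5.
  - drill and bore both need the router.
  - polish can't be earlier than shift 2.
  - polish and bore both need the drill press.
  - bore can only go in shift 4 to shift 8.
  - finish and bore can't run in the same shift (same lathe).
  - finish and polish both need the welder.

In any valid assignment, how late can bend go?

shift 5

Bend is available from shift 4; bend's own window allows nothing later than shift 5.
bend at shift 5 is achievable: drill in shift 1; finish in shift 4; route in shift 4; bore in shift 5; mill in shift 5; bend in shift 5; polish in shift 2.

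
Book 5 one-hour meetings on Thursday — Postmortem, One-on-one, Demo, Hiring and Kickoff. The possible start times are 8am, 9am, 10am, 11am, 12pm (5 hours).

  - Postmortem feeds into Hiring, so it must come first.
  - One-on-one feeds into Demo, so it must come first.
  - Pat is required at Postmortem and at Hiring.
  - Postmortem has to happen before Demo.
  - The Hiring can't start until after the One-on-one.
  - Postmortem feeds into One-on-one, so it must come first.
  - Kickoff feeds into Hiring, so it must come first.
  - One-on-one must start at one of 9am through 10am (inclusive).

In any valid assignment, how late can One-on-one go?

10am

One-on-one is available from 9am; One-on-one's own window allows nothing later than 10am.
One-on-one at 10am is achievable: Postmortem -> 8am, Demo -> 11am, Hiring -> 11am, One-on-one -> 10am, Kickoff -> 8am.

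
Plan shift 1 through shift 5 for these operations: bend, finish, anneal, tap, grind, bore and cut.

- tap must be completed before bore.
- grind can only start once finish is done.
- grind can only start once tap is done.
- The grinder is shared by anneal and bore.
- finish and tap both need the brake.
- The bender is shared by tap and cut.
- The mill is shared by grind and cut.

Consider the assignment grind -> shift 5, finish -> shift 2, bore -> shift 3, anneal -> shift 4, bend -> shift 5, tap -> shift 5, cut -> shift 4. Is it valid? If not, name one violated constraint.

Invalid. tap must be completed before bore.

The mill is shared by grind and cut — holds.
The grinder is shared by anneal and bore — holds.
grind can only start once finish is done — holds.
The bender is shared by tap and cut — holds.
grind can only start once tap is done — violated.
tap must be completed before bore — violated.
finish and tap both need the brake — holds.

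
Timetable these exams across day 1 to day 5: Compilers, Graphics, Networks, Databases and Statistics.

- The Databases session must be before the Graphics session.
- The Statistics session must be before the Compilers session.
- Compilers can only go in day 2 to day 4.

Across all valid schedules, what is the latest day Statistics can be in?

Downstream work caps Statistics at day 3.
Statistics at day 3 is achievable: Statistics -> day 3; Graphics -> day 2; Networks -> day 1; Compilers -> day 4; Databases -> day 1.

day 3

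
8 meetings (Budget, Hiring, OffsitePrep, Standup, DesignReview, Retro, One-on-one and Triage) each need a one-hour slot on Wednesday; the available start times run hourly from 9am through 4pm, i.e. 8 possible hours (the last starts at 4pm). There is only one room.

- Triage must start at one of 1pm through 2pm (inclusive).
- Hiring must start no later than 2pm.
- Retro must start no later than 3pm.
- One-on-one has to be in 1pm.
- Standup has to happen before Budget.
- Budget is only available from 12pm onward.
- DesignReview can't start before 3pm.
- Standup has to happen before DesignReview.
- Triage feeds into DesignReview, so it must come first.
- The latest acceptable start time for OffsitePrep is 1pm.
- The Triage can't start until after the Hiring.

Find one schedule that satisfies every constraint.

Budget -> 4pm; DesignReview -> 3pm; Hiring -> 10am; Standup -> 12pm; OffsitePrep -> 9am; Retro -> 11am; One-on-one -> 1pm; Triage -> 2pm

Checking: Hiring(10am) before Triage(2pm); Triage(2pm) before DesignReview(3pm); Standup(12pm) before Budget(4pm); Standup(12pm) before DesignReview(3pm); Budget=4pm in [12pm,4pm]; Retro=11am in [9am,3pm]; Triage=2pm in [1pm,2pm]; Hiring=10am in [9am,2pm]; One-on-one=1pm in [1pm,1pm]; DesignReview=3pm in [3pm,4pm]; OffsitePrep=9am in [9am,1pm]; max 1 per hour (cap 1).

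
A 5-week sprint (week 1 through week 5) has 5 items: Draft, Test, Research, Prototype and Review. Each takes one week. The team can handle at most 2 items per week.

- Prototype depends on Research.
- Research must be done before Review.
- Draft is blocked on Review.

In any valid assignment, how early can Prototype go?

week 2

Precedence pushes Prototype to at least week 2.
Prototype at week 2 is achievable: Research in week 1, Test in week 1, Draft in week 3, Prototype in week 2, Review in week 2.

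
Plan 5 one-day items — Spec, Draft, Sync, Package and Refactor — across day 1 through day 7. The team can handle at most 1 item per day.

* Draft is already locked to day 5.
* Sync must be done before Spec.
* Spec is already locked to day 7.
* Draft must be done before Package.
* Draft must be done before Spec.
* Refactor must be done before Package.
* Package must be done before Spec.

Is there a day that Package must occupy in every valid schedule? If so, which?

Draft is fixed at day 5 and must come before Package, so Package is at least day 6.
Spec is fixed at day 7 and must come after Package, so Package is at most day 6.
So Package must be day 6.

day 6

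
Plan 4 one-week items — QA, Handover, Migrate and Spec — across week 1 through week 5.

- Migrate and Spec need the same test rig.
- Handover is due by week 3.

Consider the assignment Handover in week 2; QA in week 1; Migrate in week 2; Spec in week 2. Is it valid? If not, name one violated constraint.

Invalid. Migrate and Spec need the same test rig.

Migrate and Spec need the same test rig — violated.
Handover is due by week 3 — holds.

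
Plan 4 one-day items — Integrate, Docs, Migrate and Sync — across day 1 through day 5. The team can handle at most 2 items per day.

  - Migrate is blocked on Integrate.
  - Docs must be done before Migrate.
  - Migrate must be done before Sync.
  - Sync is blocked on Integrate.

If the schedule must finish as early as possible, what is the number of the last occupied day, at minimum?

day 3

The precedence chain requires at least 3 distinct days.
With at most 2 per day and 4 work items, at least 2 days are needed.
3 works (last occupied day: day 3): for example Migrate=day 2; Sync=day 3; Integrate=day 1; Docs=day 1.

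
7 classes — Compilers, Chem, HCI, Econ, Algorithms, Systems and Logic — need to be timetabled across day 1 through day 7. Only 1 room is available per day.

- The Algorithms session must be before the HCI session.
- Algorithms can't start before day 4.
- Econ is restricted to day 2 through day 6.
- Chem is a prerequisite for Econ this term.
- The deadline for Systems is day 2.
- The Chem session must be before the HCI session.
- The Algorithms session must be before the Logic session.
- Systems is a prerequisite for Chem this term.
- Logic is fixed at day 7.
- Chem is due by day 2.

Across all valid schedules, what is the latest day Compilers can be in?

day 6

Compilers at day 6 is achievable: Algorithms in day 4; Chem in day 2; Systems in day 1; HCI in day 5; Econ in day 3; Compilers in day 6; Logic in day 7.
Nothing later works — the capacity limit rule out every day after day 6.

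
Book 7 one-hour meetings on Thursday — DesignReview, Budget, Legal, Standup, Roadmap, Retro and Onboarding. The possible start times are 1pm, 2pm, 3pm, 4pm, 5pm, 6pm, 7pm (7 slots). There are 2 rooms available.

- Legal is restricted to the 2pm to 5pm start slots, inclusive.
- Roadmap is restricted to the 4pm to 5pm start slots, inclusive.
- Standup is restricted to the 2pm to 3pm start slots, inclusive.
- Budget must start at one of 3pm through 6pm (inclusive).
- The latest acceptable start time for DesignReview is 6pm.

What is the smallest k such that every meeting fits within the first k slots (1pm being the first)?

4

With at most 2 per slot and 7 meetings, at least 4 slots are needed.
Roadmap can't be placed before 4pm — that is slot 4 counting from 1pm — so the schedule must run through at least 4 slots.
4 works (last occupied slot: 4pm): for example Retro -> 1pm; DesignReview -> 1pm; Legal -> 2pm; Roadmap -> 4pm; Onboarding -> 3pm; Budget -> 3pm; Standup -> 2pm.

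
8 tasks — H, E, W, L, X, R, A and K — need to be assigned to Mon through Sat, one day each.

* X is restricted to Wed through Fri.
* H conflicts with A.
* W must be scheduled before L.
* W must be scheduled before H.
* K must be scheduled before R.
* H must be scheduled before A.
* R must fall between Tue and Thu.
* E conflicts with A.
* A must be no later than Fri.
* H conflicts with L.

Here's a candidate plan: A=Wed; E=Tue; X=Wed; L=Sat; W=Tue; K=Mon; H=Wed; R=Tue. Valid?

Invalid. H conflicts with A.

X is restricted to Wed through Fri — holds.
R must fall between Tue and Thu — holds.
W must be scheduled before H — holds.
A must be no later than Fri — holds.
W must be scheduled before L — holds.
E conflicts with A — holds.
H conflicts with L — holds.
H conflicts with A — violated.
K must be scheduled before R — holds.
H must be scheduled before A — violated.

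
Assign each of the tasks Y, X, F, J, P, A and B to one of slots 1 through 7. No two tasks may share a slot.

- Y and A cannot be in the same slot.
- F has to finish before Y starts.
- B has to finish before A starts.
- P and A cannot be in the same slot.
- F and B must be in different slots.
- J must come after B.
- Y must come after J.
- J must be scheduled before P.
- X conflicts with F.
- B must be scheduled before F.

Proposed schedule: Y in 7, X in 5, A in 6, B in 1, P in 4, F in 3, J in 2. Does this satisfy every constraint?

Valid

F has to finish before Y starts — holds.
No two tasks may share a slot — holds.
J must come after B — holds.
B must be scheduled before F — holds.
J must be scheduled before P — holds.
P and A cannot be in the same slot — holds.
B has to finish before A starts — holds.
Y must come after J — holds.
F and B must be in different slots — holds.
Y and A cannot be in the same slot — holds.
X conflicts with F — holds.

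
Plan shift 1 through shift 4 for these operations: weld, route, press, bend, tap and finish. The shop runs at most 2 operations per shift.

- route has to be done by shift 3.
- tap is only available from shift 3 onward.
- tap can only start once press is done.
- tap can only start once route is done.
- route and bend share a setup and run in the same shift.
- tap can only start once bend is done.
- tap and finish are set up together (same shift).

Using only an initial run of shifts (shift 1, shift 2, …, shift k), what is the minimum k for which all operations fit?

3

The precedence chain requires at least 2 distinct shifts.
With at most 2 per shift and 6 operations, at least 3 shifts are needed.
tap can't be placed before shift 3, so the schedule must run through at least shift 3.
3 works (last occupied shift: shift 3): for example weld -> shift 2, tap -> shift 3, finish -> shift 3, press -> shift 2, bend -> shift 1, route -> shift 1.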